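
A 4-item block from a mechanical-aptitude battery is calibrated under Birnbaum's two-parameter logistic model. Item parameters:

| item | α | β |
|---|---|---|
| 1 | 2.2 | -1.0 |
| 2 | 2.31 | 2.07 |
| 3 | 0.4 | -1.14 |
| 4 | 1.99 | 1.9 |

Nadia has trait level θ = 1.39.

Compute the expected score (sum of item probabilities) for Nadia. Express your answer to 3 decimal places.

P(θ) = 1 / (1 + exp(−α(θ − β)))
P_1 = 1/(1+e^{-5.2580}) = 0.9948
P_2 = 1/(1+e^{1.5708}) = 0.1721
P_3 = 1/(1+e^{-1.0120}) = 0.7334
P_4 = 1/(1+e^{1.0149}) = 0.2660
E[score] = 0.9948 + 0.1721 + 0.7334 + 0.2660 = 2.1664

2.166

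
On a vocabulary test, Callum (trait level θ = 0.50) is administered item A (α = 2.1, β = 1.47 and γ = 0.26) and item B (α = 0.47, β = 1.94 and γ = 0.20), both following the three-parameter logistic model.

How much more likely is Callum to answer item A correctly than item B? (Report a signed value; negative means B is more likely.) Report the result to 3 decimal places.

P(θ) = γ + (1 − γ) · 1 / (1 + exp(−α(θ − β)))
P_A = 0.3454
P_B = 0.4696
P_A − P_B = -0.1242

-0.124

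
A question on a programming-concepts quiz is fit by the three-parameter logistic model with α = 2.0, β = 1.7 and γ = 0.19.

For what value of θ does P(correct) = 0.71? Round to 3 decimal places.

1.992

P(θ) = γ + (1 − γ) · 1 / (1 + exp(−α(θ − β)))
Remove guessing floor: (0.71 − 0.19)/(1 − 0.19) = 0.6420
logit = ln(0.6420/0.3580) = 0.5839
θ = β + logit/(α) = 1.7 + 0.5839/2.0000 = 1.9920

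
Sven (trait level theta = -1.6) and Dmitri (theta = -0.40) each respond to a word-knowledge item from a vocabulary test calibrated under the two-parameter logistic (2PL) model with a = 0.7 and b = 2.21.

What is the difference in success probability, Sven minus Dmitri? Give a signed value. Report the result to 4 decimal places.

P(theta) = 1 / (1 + exp(−a(theta − b)))
P(Sven) = 0.0649  [exponent -2.6670]
P(Dmitri) = 0.1386  [exponent -1.8270]
Difference = 0.0649 − 0.1386 = -0.0736

-0.0736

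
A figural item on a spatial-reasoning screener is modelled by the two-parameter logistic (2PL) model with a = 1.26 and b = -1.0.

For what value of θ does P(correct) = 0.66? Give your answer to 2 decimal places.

P(θ) = 1 / (1 + exp(−a(θ − b)))
logit = ln(0.6600/0.3400) = 0.6633
θ = b + logit/(a) = -1.0 + 0.6633/1.2600 = -0.4736

-0.47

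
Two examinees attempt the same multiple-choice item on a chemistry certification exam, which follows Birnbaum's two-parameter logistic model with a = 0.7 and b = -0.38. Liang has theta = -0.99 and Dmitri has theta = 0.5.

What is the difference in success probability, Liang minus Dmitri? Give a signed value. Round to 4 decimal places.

-0.2545

P(theta) = 1 / (1 + exp(−a(theta − b)))
P(Liang) = 0.3948  [exponent -0.4270]
P(Dmitri) = 0.6493  [exponent 0.6160]
Difference = 0.3948 − 0.6493 = -0.2545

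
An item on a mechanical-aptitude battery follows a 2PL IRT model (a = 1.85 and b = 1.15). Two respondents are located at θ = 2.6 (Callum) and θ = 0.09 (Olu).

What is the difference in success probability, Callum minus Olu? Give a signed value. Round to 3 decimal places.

P(θ) = 1 / (1 + exp(−a(θ − b)))
P(Callum) = 0.9360  [exponent 2.6825]
P(Olu) = 0.1234  [exponent -1.9610]
Difference = 0.9360 − 0.1234 = 0.8126

0.813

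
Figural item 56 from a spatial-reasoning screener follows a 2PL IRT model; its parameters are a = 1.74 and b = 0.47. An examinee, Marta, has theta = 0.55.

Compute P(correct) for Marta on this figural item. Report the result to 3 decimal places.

P(theta) = 1 / (1 + exp(−a(theta − b)))
Exponent: 1.74 × (0.55 − 0.47) = 0.1392
1/(1 + e^{-0.1392}) = 0.5347

0.535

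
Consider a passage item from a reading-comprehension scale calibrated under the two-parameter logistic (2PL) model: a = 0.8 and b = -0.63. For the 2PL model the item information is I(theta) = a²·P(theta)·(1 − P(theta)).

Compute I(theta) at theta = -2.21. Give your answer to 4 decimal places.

P = 1/(1+e^{1.2640}) = 0.2203
P(1−P) = 0.2203 × 0.7797 = 0.1718
I = a² × P(1−P) = 0.8² × 0.1718 = 0.10993

0.1099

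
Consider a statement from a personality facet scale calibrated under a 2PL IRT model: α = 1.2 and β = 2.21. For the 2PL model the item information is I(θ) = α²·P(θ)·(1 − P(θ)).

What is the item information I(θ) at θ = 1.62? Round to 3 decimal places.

0.318

P = 1/(1+e^{0.7080}) = 0.3300
P(1−P) = 0.3300 × 0.6700 = 0.2211
I = α² × P(1−P) = 1.2² × 0.2211 = 0.31840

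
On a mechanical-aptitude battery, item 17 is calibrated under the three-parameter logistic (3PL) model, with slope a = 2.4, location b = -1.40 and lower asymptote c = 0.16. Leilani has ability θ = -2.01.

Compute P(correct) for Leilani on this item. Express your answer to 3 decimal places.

0.318

P(θ) = c + (1 − c) · 1 / (1 + exp(−a(θ − b)))
Exponent: 2.4 × (-2.01 − (-1.40)) = -1.4640
1/(1 + e^{1.4640}) = 0.1879
P = 0.16 + 0.84 × 0.1879 = 0.3178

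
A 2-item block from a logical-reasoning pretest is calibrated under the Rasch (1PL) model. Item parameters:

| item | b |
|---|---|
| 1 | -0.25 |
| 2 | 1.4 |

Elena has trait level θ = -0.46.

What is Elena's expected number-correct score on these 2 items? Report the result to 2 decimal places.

0.58

P(θ) = 1 / (1 + exp(−(θ − b)))
P_1 = 1/(1+e^{0.2100}) = 0.4477
P_2 = 1/(1+e^{1.8600}) = 0.1347
E[score] = 0.4477 + 0.1347 = 0.5824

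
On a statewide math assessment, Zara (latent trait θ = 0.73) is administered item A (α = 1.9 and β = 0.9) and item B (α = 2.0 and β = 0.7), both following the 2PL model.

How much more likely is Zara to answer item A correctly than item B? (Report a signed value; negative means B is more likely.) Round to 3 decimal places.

P(θ) = 1 / (1 + exp(−α(θ − β)))
P_A = 0.4199
P_B = 0.5150
P_A − P_B = -0.0951

-0.095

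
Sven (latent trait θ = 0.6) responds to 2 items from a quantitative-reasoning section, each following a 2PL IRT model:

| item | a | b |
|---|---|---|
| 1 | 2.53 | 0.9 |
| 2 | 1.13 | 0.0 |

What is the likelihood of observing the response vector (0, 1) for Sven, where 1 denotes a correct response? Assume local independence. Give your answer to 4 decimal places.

P(θ) = 1 / (1 + exp(−a(θ − b)))
P_1 = 1/(1+e^{0.7590}) = 0.3189
P_2 = 1/(1+e^{-0.6780}) = 0.6633
L = (1−P_1) × P_2 = 0.6811 × 0.6633 = 0.45179

0.4518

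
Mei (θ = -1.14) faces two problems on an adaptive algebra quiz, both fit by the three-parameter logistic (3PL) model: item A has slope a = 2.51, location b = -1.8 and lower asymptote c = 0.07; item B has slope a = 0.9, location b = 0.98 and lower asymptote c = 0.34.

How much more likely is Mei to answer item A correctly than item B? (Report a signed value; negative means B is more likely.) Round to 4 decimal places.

0.4257

P(θ) = c + (1 − c) · 1 / (1 + exp(−a(θ − b)))
P_A = 0.8510
P_B = 0.4253
P_A − P_B = 0.4257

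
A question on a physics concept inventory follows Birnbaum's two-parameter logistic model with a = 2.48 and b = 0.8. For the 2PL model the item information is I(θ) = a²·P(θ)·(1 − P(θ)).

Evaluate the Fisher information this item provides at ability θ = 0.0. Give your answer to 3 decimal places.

0.654

P = 1/(1+e^{1.9840}) = 0.1209
P(1−P) = 0.1209 × 0.8791 = 0.1063
I = a² × P(1−P) = 2.48² × 0.1063 = 0.65365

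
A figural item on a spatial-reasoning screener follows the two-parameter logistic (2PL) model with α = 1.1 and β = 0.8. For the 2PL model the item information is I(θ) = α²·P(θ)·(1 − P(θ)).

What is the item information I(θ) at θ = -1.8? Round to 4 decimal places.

P = 1/(1+e^{2.8600}) = 0.0542
P(1−P) = 0.0542 × 0.9458 = 0.0512
I = α² × P(1−P) = 1.1² × 0.0512 = 0.06199

0.0620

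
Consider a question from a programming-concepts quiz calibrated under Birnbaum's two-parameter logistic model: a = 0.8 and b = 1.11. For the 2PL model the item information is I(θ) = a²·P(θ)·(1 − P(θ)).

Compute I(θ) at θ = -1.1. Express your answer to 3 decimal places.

0.080

P = 1/(1+e^{1.7680}) = 0.1458
P(1−P) = 0.1458 × 0.8542 = 0.1245
I = a² × P(1−P) = 0.8² × 0.1245 = 0.07970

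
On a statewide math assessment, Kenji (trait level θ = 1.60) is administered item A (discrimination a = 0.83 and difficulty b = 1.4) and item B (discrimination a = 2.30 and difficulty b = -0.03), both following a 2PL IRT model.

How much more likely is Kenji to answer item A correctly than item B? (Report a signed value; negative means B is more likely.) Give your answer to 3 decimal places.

P(θ) = 1 / (1 + exp(−a(θ − b)))
P_A = 0.5414
P_B = 0.9770
P_A − P_B = -0.4356

-0.436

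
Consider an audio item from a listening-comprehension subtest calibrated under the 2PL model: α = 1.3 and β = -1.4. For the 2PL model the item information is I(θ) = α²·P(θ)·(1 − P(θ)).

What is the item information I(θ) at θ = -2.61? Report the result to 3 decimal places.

0.240

P = 1/(1+e^{1.5730}) = 0.1718
P(1−P) = 0.1718 × 0.8282 = 0.1423
I = α² × P(1−P) = 1.3² × 0.1423 = 0.24045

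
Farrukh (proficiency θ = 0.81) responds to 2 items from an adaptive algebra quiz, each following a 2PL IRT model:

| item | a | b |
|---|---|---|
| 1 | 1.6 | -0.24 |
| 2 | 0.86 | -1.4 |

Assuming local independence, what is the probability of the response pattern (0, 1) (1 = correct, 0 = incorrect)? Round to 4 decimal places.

0.1367

P(θ) = 1 / (1 + exp(−a(θ − b)))
P_1 = 1/(1+e^{-1.6800}) = 0.8429
P_2 = 1/(1+e^{-1.9006}) = 0.8700
L = (1−P_1) × P_2 = 0.1571 × 0.8700 = 0.13667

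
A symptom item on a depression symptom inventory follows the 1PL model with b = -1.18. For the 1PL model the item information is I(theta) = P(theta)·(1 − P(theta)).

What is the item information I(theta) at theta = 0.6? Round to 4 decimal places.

0.1235

P = 1/(1+e^{-1.7800}) = 0.8557
P(1−P) = 0.8557 × 0.1443 = 0.1235
I = P(1−P) = 0.12348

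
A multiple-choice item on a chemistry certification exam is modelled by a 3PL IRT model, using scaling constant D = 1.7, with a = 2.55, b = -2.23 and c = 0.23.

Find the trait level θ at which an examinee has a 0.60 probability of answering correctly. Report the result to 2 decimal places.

-2.25

P(θ) = c + (1 − c) · 1 / (1 + exp(−D·a(θ − b)))
Remove guessing floor: (0.60 − 0.23)/(1 − 0.23) = 0.4805
logit = ln(0.4805/0.5195) = -0.0780
θ = b + logit/(1.7·a) = -2.23 + (-0.0780)/4.3350 = -2.2480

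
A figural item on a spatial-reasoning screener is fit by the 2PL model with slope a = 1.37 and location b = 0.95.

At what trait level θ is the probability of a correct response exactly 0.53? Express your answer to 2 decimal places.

1.04

P(θ) = 1 / (1 + exp(−a(θ − b)))
logit = ln(0.5300/0.4700) = 0.1201
θ = b + logit/(a) = 0.95 + 0.1201/1.3700 = 1.0377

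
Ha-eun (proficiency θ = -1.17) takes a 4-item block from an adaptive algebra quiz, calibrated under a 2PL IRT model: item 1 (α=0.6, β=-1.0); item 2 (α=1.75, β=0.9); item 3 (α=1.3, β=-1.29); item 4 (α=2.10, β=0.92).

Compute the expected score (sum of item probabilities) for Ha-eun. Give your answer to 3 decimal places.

P(θ) = 1 / (1 + exp(−α(θ − β)))
P_1 = 1/(1+e^{0.1020}) = 0.4745
P_2 = 1/(1+e^{3.6225}) = 0.0260
P_3 = 1/(1+e^{-0.1560}) = 0.5389
P_4 = 1/(1+e^{4.3890}) = 0.0123
E[score] = 0.4745 + 0.0260 + 0.5389 + 0.0123 = 1.0517

1.052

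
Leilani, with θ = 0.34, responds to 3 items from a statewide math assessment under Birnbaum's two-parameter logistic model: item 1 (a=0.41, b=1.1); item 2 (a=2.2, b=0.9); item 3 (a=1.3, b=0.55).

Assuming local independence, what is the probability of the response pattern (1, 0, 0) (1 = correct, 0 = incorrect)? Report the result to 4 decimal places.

0.1858

P(θ) = 1 / (1 + exp(−a(θ − b)))
P_1 = 1/(1+e^{0.3116}) = 0.4227
P_2 = 1/(1+e^{1.2320}) = 0.2258
P_3 = 1/(1+e^{0.2730}) = 0.4322
L = P_1 × (1−P_2) × (1−P_3) = 0.4227 × 0.7742 × 0.5678 = 0.18583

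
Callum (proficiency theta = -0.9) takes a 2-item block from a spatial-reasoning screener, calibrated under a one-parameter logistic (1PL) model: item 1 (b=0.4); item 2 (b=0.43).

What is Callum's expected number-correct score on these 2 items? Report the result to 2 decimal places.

0.42

P(theta) = 1 / (1 + exp(−(theta − b)))
P_1 = 1/(1+e^{1.3000}) = 0.2142
P_2 = 1/(1+e^{1.3300}) = 0.2092
E[score] = 0.2142 + 0.2092 = 0.4233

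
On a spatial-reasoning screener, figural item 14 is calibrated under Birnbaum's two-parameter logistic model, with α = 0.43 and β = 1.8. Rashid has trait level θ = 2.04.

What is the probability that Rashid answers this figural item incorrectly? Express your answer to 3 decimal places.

P(θ) = 1 / (1 + exp(−α(θ − β)))
Exponent: 0.43 × (2.04 − 1.8) = 0.1032
1/(1 + e^{-0.1032}) = 0.5258
P(incorrect) = 1 − 0.5258 = 0.4742

0.474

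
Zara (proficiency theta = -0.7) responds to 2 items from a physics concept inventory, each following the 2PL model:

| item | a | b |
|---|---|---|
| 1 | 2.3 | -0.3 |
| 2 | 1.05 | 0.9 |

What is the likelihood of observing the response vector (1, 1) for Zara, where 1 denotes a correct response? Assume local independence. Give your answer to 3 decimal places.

0.045

P(theta) = 1 / (1 + exp(−a(theta − b)))
P_1 = 1/(1+e^{0.9200}) = 0.2850
P_2 = 1/(1+e^{1.6800}) = 0.1571
L = P_1 × P_2 = 0.2850 × 0.1571 = 0.04477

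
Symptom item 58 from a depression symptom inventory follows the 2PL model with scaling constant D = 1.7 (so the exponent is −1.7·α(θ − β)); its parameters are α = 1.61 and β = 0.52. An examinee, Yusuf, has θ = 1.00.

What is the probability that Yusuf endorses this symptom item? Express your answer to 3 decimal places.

P(θ) = 1 / (1 + exp(−D·α(θ − β)))
Exponent: 1.7 × 1.61 × (1.00 − 0.52) = 1.3138
1/(1 + e^{-1.3138}) = 0.7881
P = 0.7881

0.788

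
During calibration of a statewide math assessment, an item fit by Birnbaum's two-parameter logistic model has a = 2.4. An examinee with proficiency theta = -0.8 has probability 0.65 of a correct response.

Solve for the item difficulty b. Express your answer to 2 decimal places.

-1.06

P(theta) = 1 / (1 + exp(−a(theta − b)))
logit(0.65) = ln(0.65/0.35) = 0.6190
b = theta − logit/(a) = -0.8 − 0.6190/2.4000 = -1.0579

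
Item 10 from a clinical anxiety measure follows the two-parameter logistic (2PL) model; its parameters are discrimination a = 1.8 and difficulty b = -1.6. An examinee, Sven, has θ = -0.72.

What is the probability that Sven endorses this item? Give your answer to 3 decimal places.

P(θ) = 1 / (1 + exp(−a(θ − b)))
Exponent: 1.8 × (-0.72 − (-1.6)) = 1.5840
1/(1 + e^{-1.5840}) = 0.8298

0.830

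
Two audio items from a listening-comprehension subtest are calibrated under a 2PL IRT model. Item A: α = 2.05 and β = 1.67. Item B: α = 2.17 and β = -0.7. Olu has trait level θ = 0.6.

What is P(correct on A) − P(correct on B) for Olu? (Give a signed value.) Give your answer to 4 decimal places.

-0.8435

P(θ) = 1 / (1 + exp(−α(θ − β)))
P_A = 0.1003
P_B = 0.9438
P_A − P_B = -0.8435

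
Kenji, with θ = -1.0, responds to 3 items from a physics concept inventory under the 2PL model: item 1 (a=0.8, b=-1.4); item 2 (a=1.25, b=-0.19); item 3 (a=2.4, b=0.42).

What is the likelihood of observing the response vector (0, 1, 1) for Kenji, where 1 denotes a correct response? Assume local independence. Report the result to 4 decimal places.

0.0036

P(θ) = 1 / (1 + exp(−a(θ − b)))
P_1 = 1/(1+e^{-0.3200}) = 0.5793
P_2 = 1/(1+e^{1.0125}) = 0.2665
P_3 = 1/(1+e^{3.4080}) = 0.0320
L = (1−P_1) × P_2 × P_3 = 0.4207 × 0.2665 × 0.0320 = 0.00359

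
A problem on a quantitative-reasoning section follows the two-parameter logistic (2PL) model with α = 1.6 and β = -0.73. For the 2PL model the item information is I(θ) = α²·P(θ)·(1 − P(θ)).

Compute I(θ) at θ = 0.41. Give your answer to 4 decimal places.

P = 1/(1+e^{-1.8240}) = 0.8610
P(1−P) = 0.8610 × 0.1390 = 0.1196
I = α² × P(1−P) = 1.6² × 0.1196 = 0.30629

0.3063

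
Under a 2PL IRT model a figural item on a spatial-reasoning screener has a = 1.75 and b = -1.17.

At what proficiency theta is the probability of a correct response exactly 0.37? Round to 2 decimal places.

-1.47

P(theta) = 1 / (1 + exp(−a(theta − b)))
logit = ln(0.3700/0.6300) = -0.5322
theta = b + logit/(a) = -1.17 + (-0.5322)/1.7500 = -1.4741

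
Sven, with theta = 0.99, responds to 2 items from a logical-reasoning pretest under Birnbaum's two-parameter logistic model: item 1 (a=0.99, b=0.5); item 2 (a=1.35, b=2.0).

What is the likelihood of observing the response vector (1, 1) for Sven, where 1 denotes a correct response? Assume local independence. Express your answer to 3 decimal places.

P(theta) = 1 / (1 + exp(−a(theta − b)))
P_1 = 1/(1+e^{-0.4851}) = 0.6190
P_2 = 1/(1+e^{1.3635}) = 0.2037
L = P_1 × P_2 = 0.6190 × 0.2037 = 0.12606

0.126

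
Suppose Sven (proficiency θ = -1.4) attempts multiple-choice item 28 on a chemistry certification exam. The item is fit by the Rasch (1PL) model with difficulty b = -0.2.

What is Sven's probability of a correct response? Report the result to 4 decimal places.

P(θ) = 1 / (1 + exp(−(θ − b)))
Exponent: (-1.4 − (-0.2)) = -1.2000
1/(1 + e^{1.2000}) = 0.2315
P = 0.2315

0.2315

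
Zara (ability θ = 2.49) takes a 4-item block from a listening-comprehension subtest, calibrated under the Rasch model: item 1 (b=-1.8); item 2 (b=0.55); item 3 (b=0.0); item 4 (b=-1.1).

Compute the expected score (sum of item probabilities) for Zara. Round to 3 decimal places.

3.757

P(θ) = 1 / (1 + exp(−(θ − b)))
P_1 = 1/(1+e^{-4.2900}) = 0.9865
P_2 = 1/(1+e^{-1.9400}) = 0.8744
P_3 = 1/(1+e^{-2.4900}) = 0.9234
P_4 = 1/(1+e^{-3.5900}) = 0.9731
E[score] = 0.9865 + 0.8744 + 0.9234 + 0.9731 = 3.7574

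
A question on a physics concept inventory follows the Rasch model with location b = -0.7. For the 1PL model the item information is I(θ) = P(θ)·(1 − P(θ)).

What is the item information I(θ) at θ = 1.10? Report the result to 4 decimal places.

P = 1/(1+e^{-1.8000}) = 0.8581
P(1−P) = 0.8581 × 0.1419 = 0.1217
I = P(1−P) = 0.12173

0.1217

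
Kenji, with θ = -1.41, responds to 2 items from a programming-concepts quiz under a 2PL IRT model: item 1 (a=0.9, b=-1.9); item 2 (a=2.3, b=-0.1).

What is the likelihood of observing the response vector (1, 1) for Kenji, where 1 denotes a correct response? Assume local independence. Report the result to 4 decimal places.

P(θ) = 1 / (1 + exp(−a(θ − b)))
P_1 = 1/(1+e^{-0.4410}) = 0.6085
P_2 = 1/(1+e^{3.0130}) = 0.0468
L = P_1 × P_2 = 0.6085 × 0.0468 = 0.02850

0.0285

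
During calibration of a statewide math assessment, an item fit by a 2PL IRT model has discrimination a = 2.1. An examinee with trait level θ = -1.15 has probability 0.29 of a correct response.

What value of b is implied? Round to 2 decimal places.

-0.72

P(θ) = 1 / (1 + exp(−a(θ − b)))
logit(0.29) = ln(0.29/0.71) = -0.8954
b = θ − logit/(a) = -1.15 − (-0.8954)/2.1000 = -0.7236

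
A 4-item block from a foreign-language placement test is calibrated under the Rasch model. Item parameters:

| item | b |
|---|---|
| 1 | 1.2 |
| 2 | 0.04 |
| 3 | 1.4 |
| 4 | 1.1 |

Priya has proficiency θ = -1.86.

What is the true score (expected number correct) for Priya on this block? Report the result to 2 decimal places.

0.26

P(θ) = 1 / (1 + exp(−(θ − b)))
P_1 = 1/(1+e^{3.0600}) = 0.0448
P_2 = 1/(1+e^{1.9000}) = 0.1301
P_3 = 1/(1+e^{3.2600}) = 0.0370
P_4 = 1/(1+e^{2.9600}) = 0.0493
E[score] = 0.0448 + 0.1301 + 0.0370 + 0.0493 = 0.2611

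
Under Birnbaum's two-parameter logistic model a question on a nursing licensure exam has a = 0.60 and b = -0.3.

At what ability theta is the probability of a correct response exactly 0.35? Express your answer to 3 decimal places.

P(theta) = 1 / (1 + exp(−a(theta − b)))
logit = ln(0.3500/0.6500) = -0.6190
theta = b + logit/(a) = -0.3 + (-0.6190)/0.6000 = -1.3317

-1.332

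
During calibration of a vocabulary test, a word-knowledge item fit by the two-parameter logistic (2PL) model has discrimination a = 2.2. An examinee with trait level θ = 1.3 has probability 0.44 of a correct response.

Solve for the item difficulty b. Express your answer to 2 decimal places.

1.41

P(θ) = 1 / (1 + exp(−a(θ − b)))
logit(0.44) = ln(0.44/0.56) = -0.2412
b = θ − logit/(a) = 1.3 − (-0.2412)/2.2000 = 1.4096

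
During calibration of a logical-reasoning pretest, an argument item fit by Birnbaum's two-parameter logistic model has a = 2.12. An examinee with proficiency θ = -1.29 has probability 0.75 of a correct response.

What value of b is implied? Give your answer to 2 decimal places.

P(θ) = 1 / (1 + exp(−a(θ − b)))
logit(0.75) = ln(0.75/0.25) = 1.0986
b = θ − logit/(a) = -1.29 − 1.0986/2.1200 = -1.8082

-1.81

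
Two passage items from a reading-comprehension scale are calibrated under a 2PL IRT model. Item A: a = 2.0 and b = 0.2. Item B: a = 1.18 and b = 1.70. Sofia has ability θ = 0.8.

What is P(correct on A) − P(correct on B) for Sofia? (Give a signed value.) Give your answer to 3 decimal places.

0.512

P(θ) = 1 / (1 + exp(−a(θ − b)))
P_A = 0.7685
P_B = 0.2569
P_A − P_B = 0.5116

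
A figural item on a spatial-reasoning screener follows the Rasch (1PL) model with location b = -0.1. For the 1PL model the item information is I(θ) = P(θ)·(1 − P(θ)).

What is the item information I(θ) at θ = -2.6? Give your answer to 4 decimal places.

P = 1/(1+e^{2.5000}) = 0.0759
P(1−P) = 0.0759 × 0.9241 = 0.0701
I = P(1−P) = 0.07010

0.0701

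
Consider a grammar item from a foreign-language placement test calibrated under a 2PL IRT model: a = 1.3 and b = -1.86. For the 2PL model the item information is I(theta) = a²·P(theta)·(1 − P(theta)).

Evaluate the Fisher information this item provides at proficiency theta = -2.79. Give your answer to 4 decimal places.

0.2992

P = 1/(1+e^{1.2090}) = 0.2299
P(1−P) = 0.2299 × 0.7701 = 0.1770
I = a² × P(1−P) = 1.3² × 0.1770 = 0.29919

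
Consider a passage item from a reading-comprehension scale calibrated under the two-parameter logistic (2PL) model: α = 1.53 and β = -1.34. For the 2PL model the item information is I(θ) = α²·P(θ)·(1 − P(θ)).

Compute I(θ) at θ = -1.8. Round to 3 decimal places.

0.518

P = 1/(1+e^{0.7038}) = 0.3310
P(1−P) = 0.3310 × 0.6690 = 0.2214
I = α² × P(1−P) = 1.53² × 0.2214 = 0.51834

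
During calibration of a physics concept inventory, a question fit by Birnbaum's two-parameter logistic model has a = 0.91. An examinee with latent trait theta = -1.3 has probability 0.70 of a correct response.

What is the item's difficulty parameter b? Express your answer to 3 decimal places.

-2.231

P(theta) = 1 / (1 + exp(−a(theta − b)))
logit(0.70) = ln(0.70/0.30) = 0.8473
b = theta − logit/(a) = -1.3 − 0.8473/0.9100 = -2.2311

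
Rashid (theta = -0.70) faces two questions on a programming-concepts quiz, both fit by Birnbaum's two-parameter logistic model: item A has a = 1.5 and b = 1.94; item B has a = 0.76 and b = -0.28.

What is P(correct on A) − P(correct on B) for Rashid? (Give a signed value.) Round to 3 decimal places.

P(theta) = 1 / (1 + exp(−a(theta − b)))
P_A = 0.0187
P_B = 0.4209
P_A − P_B = -0.4022

-0.402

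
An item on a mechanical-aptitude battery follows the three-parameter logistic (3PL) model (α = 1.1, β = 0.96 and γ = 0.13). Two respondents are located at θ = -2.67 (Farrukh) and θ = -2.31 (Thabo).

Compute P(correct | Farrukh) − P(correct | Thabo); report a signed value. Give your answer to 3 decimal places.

-0.007

P(θ) = γ + (1 − γ) · 1 / (1 + exp(−α(θ − β)))
P(Farrukh) = 0.1458  [exponent -3.9930]
P(Thabo) = 0.1532  [exponent -3.5970]
Difference = 0.1458 − 0.1532 = -0.0075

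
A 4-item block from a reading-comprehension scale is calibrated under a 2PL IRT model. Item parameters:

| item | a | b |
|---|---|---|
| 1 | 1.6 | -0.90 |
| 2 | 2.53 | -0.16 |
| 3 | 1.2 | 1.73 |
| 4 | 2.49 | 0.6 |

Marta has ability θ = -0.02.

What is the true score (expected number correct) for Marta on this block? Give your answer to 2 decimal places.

1.68

P(θ) = 1 / (1 + exp(−a(θ − b)))
P_1 = 1/(1+e^{-1.4080}) = 0.8035
P_2 = 1/(1+e^{-0.3542}) = 0.5876
P_3 = 1/(1+e^{2.1000}) = 0.1091
P_4 = 1/(1+e^{1.5438}) = 0.1760
E[score] = 0.8035 + 0.5876 + 0.1091 + 0.1760 = 1.6762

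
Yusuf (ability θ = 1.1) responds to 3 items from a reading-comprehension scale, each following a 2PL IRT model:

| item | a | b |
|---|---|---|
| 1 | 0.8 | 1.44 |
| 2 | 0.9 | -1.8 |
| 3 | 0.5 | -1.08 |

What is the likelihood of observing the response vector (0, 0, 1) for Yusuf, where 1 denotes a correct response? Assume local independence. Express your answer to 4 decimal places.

0.0291

P(θ) = 1 / (1 + exp(−a(θ − b)))
P_1 = 1/(1+e^{0.2720}) = 0.4324
P_2 = 1/(1+e^{-2.6100}) = 0.9315
P_3 = 1/(1+e^{-1.0900}) = 0.7484
L = (1−P_1) × (1−P_2) × P_3 = 0.5676 × 0.0685 × 0.7484 = 0.02910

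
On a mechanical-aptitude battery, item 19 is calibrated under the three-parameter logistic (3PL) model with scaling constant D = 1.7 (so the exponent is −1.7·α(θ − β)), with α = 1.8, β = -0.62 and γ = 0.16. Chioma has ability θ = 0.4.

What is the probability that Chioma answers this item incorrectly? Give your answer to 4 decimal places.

0.0355

P(θ) = γ + (1 − γ) · 1 / (1 + exp(−D·α(θ − β)))
Exponent: 1.7 × 1.8 × (0.4 − (-0.62)) = 3.1212
1/(1 + e^{-3.1212}) = 0.9578
P = 0.16 + 0.84 × 0.9578 = 0.9645
P(incorrect) = 1 − 0.9645 = 0.0355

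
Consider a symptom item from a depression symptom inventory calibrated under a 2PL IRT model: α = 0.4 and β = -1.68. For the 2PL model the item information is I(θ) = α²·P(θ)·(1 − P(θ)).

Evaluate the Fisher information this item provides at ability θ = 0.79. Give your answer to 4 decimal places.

0.0316

P = 1/(1+e^{-0.9880}) = 0.7287
P(1−P) = 0.7287 × 0.2713 = 0.1977
I = α² × P(1−P) = 0.4² × 0.1977 = 0.03163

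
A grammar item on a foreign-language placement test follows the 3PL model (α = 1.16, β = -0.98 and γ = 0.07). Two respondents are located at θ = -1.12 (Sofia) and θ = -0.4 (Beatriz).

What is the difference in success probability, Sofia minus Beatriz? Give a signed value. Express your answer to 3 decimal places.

P(θ) = γ + (1 − γ) · 1 / (1 + exp(−α(θ − β)))
P(Sofia) = 0.4973  [exponent -0.1624]
P(Beatriz) = 0.6858  [exponent 0.6728]
Difference = 0.4973 − 0.6858 = -0.1885

-0.188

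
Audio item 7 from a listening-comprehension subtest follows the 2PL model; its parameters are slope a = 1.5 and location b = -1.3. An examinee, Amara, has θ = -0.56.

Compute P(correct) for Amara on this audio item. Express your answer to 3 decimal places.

P(θ) = 1 / (1 + exp(−a(θ − b)))
Exponent: 1.5 × (-0.56 − (-1.3)) = 1.1100
1/(1 + e^{-1.1100}) = 0.7521

0.752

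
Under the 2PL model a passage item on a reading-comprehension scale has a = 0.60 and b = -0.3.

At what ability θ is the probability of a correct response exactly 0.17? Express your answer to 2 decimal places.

P(θ) = 1 / (1 + exp(−a(θ − b)))
logit = ln(0.1700/0.8300) = -1.5856
θ = b + logit/(a) = -0.3 + (-1.5856)/0.6000 = -2.9427

-2.94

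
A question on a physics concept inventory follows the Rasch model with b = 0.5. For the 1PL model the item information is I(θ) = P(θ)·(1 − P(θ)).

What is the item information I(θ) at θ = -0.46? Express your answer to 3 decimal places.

0.200

P = 1/(1+e^{0.9600}) = 0.2769
P(1−P) = 0.2769 × 0.7231 = 0.2002
I = P(1−P) = 0.20022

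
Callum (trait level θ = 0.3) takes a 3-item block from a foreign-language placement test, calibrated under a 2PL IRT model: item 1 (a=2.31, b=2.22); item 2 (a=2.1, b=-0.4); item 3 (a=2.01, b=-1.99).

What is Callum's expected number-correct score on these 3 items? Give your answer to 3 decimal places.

1.815

P(θ) = 1 / (1 + exp(−a(θ − b)))
P_1 = 1/(1+e^{4.4352}) = 0.0117
P_2 = 1/(1+e^{-1.4700}) = 0.8131
P_3 = 1/(1+e^{-4.6029}) = 0.9901
E[score] = 0.0117 + 0.8131 + 0.9901 = 1.8148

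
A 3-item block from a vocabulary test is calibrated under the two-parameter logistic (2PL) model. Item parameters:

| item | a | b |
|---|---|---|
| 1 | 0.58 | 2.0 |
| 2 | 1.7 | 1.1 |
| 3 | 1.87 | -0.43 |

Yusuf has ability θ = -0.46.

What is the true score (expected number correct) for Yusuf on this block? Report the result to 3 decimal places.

P(θ) = 1 / (1 + exp(−a(θ − b)))
P_1 = 1/(1+e^{1.4268}) = 0.1936
P_2 = 1/(1+e^{2.6520}) = 0.0659
P_3 = 1/(1+e^{0.0561}) = 0.4860
E[score] = 0.1936 + 0.0659 + 0.4860 = 0.7454

0.745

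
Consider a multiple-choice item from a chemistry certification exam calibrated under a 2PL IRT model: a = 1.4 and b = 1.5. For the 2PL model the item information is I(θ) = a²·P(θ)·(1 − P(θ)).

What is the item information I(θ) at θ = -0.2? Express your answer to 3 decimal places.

0.152

P = 1/(1+e^{2.3800}) = 0.0847
P(1−P) = 0.0847 × 0.9153 = 0.0775
I = a² × P(1−P) = 1.4² × 0.0775 = 0.15197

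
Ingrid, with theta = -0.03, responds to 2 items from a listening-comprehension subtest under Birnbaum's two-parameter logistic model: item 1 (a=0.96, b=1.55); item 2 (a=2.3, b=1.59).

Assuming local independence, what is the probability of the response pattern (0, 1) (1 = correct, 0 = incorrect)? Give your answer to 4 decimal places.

0.0193

P(theta) = 1 / (1 + exp(−a(theta − b)))
P_1 = 1/(1+e^{1.5168}) = 0.1799
P_2 = 1/(1+e^{3.7260}) = 0.0235
L = (1−P_1) × P_2 = 0.8201 × 0.0235 = 0.01929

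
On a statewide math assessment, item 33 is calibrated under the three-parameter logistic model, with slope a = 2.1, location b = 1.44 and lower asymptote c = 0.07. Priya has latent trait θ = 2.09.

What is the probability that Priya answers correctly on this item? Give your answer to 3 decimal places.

P(θ) = c + (1 − c) · 1 / (1 + exp(−a(θ − b)))
Exponent: 2.1 × (2.09 − 1.44) = 1.3650
1/(1 + e^{-1.3650}) = 0.7966
P = 0.07 + 0.93 × 0.7966 = 0.8108

0.811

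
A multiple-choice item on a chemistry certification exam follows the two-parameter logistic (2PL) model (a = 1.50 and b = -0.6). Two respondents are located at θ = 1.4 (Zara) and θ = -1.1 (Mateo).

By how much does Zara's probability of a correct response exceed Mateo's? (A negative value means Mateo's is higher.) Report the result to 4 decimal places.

P(θ) = 1 / (1 + exp(−a(θ − b)))
P(Zara) = 0.9526  [exponent 3.0000]
P(Mateo) = 0.3208  [exponent -0.7500]
Difference = 0.9526 − 0.3208 = 0.6318

0.6318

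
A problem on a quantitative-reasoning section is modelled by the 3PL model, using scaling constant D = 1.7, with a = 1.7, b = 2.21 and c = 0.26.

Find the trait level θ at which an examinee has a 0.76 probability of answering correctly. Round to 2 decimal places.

2.46

P(θ) = c + (1 − c) · 1 / (1 + exp(−D·a(θ − b)))
Remove guessing floor: (0.76 − 0.26)/(1 − 0.26) = 0.6757
logit = ln(0.6757/0.3243) = 0.7340
θ = b + logit/(1.7·a) = 2.21 + 0.7340/2.8900 = 2.4640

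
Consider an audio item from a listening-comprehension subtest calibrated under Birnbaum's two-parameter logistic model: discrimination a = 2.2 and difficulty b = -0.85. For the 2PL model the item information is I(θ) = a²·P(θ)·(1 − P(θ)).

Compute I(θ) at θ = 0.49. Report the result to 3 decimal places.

P = 1/(1+e^{-2.9480}) = 0.9502
P(1−P) = 0.9502 × 0.0498 = 0.0473
I = a² × P(1−P) = 2.2² × 0.0473 = 0.22916

0.229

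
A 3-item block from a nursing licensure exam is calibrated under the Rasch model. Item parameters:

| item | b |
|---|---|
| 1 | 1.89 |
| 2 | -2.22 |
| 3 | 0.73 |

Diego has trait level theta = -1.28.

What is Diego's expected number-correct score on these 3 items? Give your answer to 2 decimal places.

P(theta) = 1 / (1 + exp(−(theta − b)))
P_1 = 1/(1+e^{3.1700}) = 0.0403
P_2 = 1/(1+e^{-0.9400}) = 0.7191
P_3 = 1/(1+e^{2.0100}) = 0.1182
E[score] = 0.0403 + 0.7191 + 0.1182 = 0.8776

0.88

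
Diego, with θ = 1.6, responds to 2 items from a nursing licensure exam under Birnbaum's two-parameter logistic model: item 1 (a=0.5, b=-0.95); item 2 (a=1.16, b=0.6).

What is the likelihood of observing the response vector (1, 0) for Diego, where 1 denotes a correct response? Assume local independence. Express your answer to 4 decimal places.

0.1865

P(θ) = 1 / (1 + exp(−a(θ − b)))
P_1 = 1/(1+e^{-1.2750}) = 0.7816
P_2 = 1/(1+e^{-1.1600}) = 0.7613
L = P_1 × (1−P_2) = 0.7816 × 0.2387 = 0.18654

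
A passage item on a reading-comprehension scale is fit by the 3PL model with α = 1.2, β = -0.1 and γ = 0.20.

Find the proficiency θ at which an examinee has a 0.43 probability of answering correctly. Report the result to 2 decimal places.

P(θ) = γ + (1 − γ) · 1 / (1 + exp(−α(θ − β)))
Remove guessing floor: (0.43 − 0.20)/(1 − 0.20) = 0.2875
logit = ln(0.2875/0.7125) = -0.9076
θ = β + logit/(α) = -0.1 + (-0.9076)/1.2000 = -0.8563

-0.86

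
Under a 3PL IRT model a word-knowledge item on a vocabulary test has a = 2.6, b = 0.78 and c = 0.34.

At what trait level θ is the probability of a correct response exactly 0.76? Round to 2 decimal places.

1.00

P(θ) = c + (1 − c) · 1 / (1 + exp(−a(θ − b)))
Remove guessing floor: (0.76 − 0.34)/(1 − 0.34) = 0.6364
logit = ln(0.6364/0.3636) = 0.5596
θ = b + logit/(a) = 0.78 + 0.5596/2.6000 = 0.9952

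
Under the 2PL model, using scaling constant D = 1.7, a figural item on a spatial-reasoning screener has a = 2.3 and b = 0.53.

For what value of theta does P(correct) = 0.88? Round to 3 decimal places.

1.040

P(theta) = 1 / (1 + exp(−D·a(theta − b)))
logit = ln(0.8800/0.1200) = 1.9924
theta = b + logit/(1.7·a) = 0.53 + 1.9924/3.9100 = 1.0396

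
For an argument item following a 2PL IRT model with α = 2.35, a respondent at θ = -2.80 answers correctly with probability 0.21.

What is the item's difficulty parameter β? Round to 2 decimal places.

P(θ) = 1 / (1 + exp(−α(θ − β)))
logit(0.21) = ln(0.21/0.79) = -1.3249
β = θ − logit/(α) = -2.80 − (-1.3249)/2.3500 = -2.2362

-2.24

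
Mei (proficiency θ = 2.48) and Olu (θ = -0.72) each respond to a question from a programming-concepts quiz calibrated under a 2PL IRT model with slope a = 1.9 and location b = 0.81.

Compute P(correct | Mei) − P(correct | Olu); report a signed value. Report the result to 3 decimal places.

P(θ) = 1 / (1 + exp(−a(θ − b)))
P(Mei) = 0.9598  [exponent 3.1730]
P(Olu) = 0.0518  [exponent -2.9070]
Difference = 0.9598 − 0.0518 = 0.9080

0.908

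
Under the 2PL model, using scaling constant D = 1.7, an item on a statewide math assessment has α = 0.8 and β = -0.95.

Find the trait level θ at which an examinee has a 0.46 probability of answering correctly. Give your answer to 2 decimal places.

-1.07

P(θ) = 1 / (1 + exp(−D·α(θ − β)))
logit = ln(0.4600/0.5400) = -0.1603
θ = β + logit/(1.7·α) = -0.95 + (-0.1603)/1.3600 = -1.0679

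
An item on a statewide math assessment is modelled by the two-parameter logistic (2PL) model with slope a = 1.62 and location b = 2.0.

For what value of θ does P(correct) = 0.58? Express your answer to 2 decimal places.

2.20

P(θ) = 1 / (1 + exp(−a(θ − b)))
logit = ln(0.5800/0.4200) = 0.3228
θ = b + logit/(a) = 2.0 + 0.3228/1.6200 = 2.1992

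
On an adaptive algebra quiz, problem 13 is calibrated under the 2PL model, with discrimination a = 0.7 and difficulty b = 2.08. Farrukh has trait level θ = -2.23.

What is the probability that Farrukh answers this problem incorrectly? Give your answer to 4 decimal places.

0.9533

P(θ) = 1 / (1 + exp(−a(θ − b)))
Exponent: 0.7 × (-2.23 − 2.08) = -3.0170
1/(1 + e^{3.0170}) = 0.0467
P(incorrect) = 1 − 0.0467 = 0.9533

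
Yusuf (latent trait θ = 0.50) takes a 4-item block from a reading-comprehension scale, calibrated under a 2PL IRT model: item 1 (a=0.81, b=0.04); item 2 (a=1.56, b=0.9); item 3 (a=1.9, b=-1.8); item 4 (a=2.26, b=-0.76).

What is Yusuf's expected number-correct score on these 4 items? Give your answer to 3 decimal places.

P(θ) = 1 / (1 + exp(−a(θ − b)))
P_1 = 1/(1+e^{-0.3726}) = 0.5921
P_2 = 1/(1+e^{0.6240}) = 0.3489
P_3 = 1/(1+e^{-4.3700}) = 0.9875
P_4 = 1/(1+e^{-2.8476}) = 0.9452
E[score] = 0.5921 + 0.3489 + 0.9875 + 0.9452 = 2.8737

2.874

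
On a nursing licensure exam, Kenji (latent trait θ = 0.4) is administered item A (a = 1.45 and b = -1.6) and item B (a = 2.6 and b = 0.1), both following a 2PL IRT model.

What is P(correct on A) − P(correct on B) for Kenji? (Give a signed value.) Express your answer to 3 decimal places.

P(θ) = 1 / (1 + exp(−a(θ − b)))
P_A = 0.9478
P_B = 0.6857
P_A − P_B = 0.2622

0.262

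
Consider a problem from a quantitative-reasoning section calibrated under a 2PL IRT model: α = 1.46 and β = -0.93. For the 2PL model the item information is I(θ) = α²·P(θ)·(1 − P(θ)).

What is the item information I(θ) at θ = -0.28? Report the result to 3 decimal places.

P = 1/(1+e^{-0.9490}) = 0.7209
P(1−P) = 0.7209 × 0.2791 = 0.2012
I = α² × P(1−P) = 1.46² × 0.2012 = 0.42887

0.429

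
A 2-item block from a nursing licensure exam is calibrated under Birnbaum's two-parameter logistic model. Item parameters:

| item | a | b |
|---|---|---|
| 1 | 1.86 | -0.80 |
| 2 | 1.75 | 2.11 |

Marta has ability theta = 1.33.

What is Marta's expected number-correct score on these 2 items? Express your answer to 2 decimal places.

1.18

P(theta) = 1 / (1 + exp(−a(theta − b)))
P_1 = 1/(1+e^{-3.9618}) = 0.9813
P_2 = 1/(1+e^{1.3650}) = 0.2034
E[score] = 0.9813 + 0.2034 = 1.1848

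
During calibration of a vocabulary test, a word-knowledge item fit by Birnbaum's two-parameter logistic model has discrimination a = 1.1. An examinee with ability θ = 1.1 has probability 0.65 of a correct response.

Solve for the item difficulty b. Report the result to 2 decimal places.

0.54

P(θ) = 1 / (1 + exp(−a(θ − b)))
logit(0.65) = ln(0.65/0.35) = 0.6190
b = θ − logit/(a) = 1.1 − 0.6190/1.1000 = 0.5372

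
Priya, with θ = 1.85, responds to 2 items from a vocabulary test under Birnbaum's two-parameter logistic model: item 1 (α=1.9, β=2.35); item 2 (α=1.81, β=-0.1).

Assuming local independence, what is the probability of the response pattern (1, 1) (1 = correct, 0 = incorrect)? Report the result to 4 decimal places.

P(θ) = 1 / (1 + exp(−α(θ − β)))
P_1 = 1/(1+e^{0.9500}) = 0.2789
P_2 = 1/(1+e^{-3.5295}) = 0.9715
L = P_1 × P_2 = 0.2789 × 0.9715 = 0.27094

0.2709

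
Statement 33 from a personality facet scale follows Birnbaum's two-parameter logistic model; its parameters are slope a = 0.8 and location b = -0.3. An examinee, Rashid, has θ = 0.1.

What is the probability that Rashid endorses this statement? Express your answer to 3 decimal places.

P(θ) = 1 / (1 + exp(−a(θ − b)))
Exponent: 0.8 × (0.1 − (-0.3)) = 0.3200
1/(1 + e^{-0.3200}) = 0.5793

0.579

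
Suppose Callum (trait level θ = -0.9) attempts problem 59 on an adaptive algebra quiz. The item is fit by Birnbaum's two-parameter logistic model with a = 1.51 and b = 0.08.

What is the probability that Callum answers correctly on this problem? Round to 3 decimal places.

P(θ) = 1 / (1 + exp(−a(θ − b)))
Exponent: 1.51 × (-0.9 − 0.08) = -1.4798
1/(1 + e^{1.4798}) = 0.1855

0.185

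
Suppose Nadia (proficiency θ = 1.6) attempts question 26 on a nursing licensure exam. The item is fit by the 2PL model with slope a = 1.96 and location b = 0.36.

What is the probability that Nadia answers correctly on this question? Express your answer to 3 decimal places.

P(θ) = 1 / (1 + exp(−a(θ − b)))
Exponent: 1.96 × (1.6 − 0.36) = 2.4304
1/(1 + e^{-2.4304}) = 0.9191

0.919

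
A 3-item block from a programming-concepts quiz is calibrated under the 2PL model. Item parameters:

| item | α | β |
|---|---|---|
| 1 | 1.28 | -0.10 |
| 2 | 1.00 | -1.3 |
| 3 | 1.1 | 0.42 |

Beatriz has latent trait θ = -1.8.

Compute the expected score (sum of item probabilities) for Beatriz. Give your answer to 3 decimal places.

0.559

P(θ) = 1 / (1 + exp(−α(θ − β)))
P_1 = 1/(1+e^{2.1760}) = 0.1019
P_2 = 1/(1+e^{0.5000}) = 0.3775
P_3 = 1/(1+e^{2.4420}) = 0.0800
E[score] = 0.1019 + 0.3775 + 0.0800 = 0.5595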